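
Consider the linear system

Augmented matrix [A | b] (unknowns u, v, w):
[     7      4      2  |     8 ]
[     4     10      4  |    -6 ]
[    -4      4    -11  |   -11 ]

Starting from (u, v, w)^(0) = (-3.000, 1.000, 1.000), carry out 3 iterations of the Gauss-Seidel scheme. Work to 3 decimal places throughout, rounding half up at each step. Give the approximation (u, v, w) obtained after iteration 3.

Iteration 1:
  u = (8 - (4)·1.000 - (2)·1.000) / (7) = 0.286
  v = (-6 - (4)·0.286 - (4)·1.000) / (10) = -1.114
  w = (-11 - (-4)·0.286 - (4)·-1.114) / (-11) = 0.491
Iteration 2:
  u = (8 - (4)·-1.114 - (2)·0.491) / (7) = 1.639
  v = (-6 - (4)·1.639 - (4)·0.491) / (10) = -1.452
  w = (-11 - (-4)·1.639 - (4)·-1.452) / (-11) = -0.124
Iteration 3:
  u = (8 - (4)·-1.452 - (2)·-0.124) / (7) = 2.008
  v = (-6 - (4)·2.008 - (4)·-0.124) / (10) = -1.354
  w = (-11 - (-4)·2.008 - (4)·-1.354) / (-11) = -0.223

(2.008, -1.354, -0.223)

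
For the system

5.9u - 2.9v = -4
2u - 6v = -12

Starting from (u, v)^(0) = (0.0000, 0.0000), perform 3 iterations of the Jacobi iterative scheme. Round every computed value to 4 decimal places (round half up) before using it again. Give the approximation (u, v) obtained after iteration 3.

(0.1940, 2.1017)

Iteration 1:
  u = (-4 - (-2.9)·0.0000) / (5.9) = -0.6780
  v = (-12 - (2)·0.0000) / (-6) = 2.0000
Iteration 2:
  u = (-4 - (-2.9)·2.0000) / (5.9) = 0.3051
  v = (-12 - (2)·-0.6780) / (-6) = 1.7740
Iteration 3:
  u = (-4 - (-2.9)·1.7740) / (5.9) = 0.1940
  v = (-12 - (2)·0.3051) / (-6) = 2.1017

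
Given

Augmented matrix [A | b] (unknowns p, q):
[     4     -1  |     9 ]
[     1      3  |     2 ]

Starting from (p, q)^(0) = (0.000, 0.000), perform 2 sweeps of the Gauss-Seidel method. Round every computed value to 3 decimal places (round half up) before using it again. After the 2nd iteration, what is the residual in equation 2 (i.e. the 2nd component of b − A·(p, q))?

-0.001

Iteration 1:
  p = (9 - (-1)·0.000) / (4) = 2.250
  q = (2 - (1)·2.250) / (3) = -0.083
Iteration 2:
  p = (9 - (-1)·-0.083) / (4) = 2.229
  q = (2 - (1)·2.229) / (3) = -0.076
Residual b − A·x = (0.008, -0.001)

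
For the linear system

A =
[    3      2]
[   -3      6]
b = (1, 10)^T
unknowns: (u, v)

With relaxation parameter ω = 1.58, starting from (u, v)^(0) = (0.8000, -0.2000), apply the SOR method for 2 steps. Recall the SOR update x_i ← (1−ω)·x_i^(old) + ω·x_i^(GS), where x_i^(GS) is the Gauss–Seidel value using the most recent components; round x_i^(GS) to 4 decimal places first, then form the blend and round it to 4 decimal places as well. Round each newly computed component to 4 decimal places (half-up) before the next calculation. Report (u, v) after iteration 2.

Iteration 1:
  u: GS value = (1 - (2)·-0.2000) / (3) = 0.4667;  u ← (1−ω)·0.8000 + ω·0.4667 = 0.2734
  v: GS value = (10 - (-3)·0.2734) / (6) = 1.8034;  v ← (1−ω)·-0.2000 + ω·1.8034 = 2.9654
Iteration 2:
  u: GS value = (1 - (2)·2.9654) / (3) = -1.6436;  u ← (1−ω)·0.2734 + ω·-1.6436 = -2.7555
  v: GS value = (10 - (-3)·-2.7555) / (6) = 0.2889;  v ← (1−ω)·2.9654 + ω·0.2889 = -1.2635

(-2.7555, -1.2635)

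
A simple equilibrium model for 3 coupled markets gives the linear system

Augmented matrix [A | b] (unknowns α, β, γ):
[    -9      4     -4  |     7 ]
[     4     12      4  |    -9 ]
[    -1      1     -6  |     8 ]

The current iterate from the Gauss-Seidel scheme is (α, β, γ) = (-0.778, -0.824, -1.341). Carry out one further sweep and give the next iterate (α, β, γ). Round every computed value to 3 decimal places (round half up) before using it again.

One sweep:
  α = (7 - (4)·-0.824 - (-4)·-1.341) / (-9) = -0.548
  β = (-9 - (4)·-0.548 - (4)·-1.341) / (12) = -0.120
  γ = (8 - (-1)·-0.548 - (1)·-0.120) / (-6) = -1.262

(-0.548, -0.120, -1.262)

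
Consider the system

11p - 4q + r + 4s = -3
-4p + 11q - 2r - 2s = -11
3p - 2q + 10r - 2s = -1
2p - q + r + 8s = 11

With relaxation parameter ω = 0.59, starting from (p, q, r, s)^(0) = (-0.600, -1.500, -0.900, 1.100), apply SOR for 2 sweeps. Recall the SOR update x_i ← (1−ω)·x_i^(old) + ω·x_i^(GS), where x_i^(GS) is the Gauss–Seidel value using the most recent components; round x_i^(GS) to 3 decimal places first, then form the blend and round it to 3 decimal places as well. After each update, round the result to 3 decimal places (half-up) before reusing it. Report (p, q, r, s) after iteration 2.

Iteration 1:
  p: GS value = (-3 - (-4)·-1.500 - (1)·-0.900 - (4)·1.100) / (11) = -1.136;  p ← (1−ω)·-0.600 + ω·-1.136 = -0.916
  q: GS value = (-11 - (-4)·-0.916 - (-2)·-0.900 - (-2)·1.100) / (11) = -1.297;  q ← (1−ω)·-1.500 + ω·-1.297 = -1.380
  r: GS value = (-1 - (3)·-0.916 - (-2)·-1.380 - (-2)·1.100) / (10) = 0.119;  r ← (1−ω)·-0.900 + ω·0.119 = -0.299
  s: GS value = (11 - (2)·-0.916 - (-1)·-1.380 - (1)·-0.299) / (8) = 1.469;  s ← (1−ω)·1.100 + ω·1.469 = 1.318
Iteration 2:
  p: GS value = (-3 - (-4)·-1.380 - (1)·-0.299 - (4)·1.318) / (11) = -1.227;  p ← (1−ω)·-0.916 + ω·-1.227 = -1.099
  q: GS value = (-11 - (-4)·-1.099 - (-2)·-0.299 - (-2)·1.318) / (11) = -1.214;  q ← (1−ω)·-1.380 + ω·-1.214 = -1.282
  r: GS value = (-1 - (3)·-1.099 - (-2)·-1.282 - (-2)·1.318) / (10) = 0.237;  r ← (1−ω)·-0.299 + ω·0.237 = 0.017
  s: GS value = (11 - (2)·-1.099 - (-1)·-1.282 - (1)·0.017) / (8) = 1.487;  s ← (1−ω)·1.318 + ω·1.487 = 1.418

(-1.099, -1.282, 0.017, 1.418)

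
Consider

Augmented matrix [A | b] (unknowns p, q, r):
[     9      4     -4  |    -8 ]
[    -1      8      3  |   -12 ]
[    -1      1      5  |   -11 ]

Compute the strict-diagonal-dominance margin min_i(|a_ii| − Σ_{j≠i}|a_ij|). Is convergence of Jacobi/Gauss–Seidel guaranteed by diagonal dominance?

1

row 1: |9| − (4+4) = 1
row 2: |8| − (1+3) = 4
row 3: |5| − (1+1) = 3
minimum over rows = 1 → strictly diagonally dominant (convergence guaranteed)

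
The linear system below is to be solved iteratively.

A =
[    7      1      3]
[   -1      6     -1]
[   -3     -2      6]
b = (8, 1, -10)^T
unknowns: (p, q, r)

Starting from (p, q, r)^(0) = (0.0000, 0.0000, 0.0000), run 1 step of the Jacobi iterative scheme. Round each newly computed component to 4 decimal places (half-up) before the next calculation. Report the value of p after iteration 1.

Iteration 1:
  p = (8 - (1)·0.0000 - (3)·0.0000) / (7) = 1.1429
  q = (1 - (-1)·0.0000 - (-1)·0.0000) / (6) = 0.1667
  r = (-10 - (-3)·0.0000 - (-2)·0.0000) / (6) = -1.6667

1.1429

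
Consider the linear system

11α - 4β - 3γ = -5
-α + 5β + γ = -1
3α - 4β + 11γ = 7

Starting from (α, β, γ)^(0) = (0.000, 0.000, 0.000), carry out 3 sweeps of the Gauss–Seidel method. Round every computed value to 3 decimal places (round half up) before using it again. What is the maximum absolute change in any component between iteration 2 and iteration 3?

Iteration 1:
  α = (-5 - (-4)·0.000 - (-3)·0.000) / (11) = -0.455
  β = (-1 - (-1)·-0.455 - (1)·0.000) / (5) = -0.291
  γ = (7 - (3)·-0.455 - (-4)·-0.291) / (11) = 0.655
Iteration 2:
  α = (-5 - (-4)·-0.291 - (-3)·0.655) / (11) = -0.382
  β = (-1 - (-1)·-0.382 - (1)·0.655) / (5) = -0.407
  γ = (7 - (3)·-0.382 - (-4)·-0.407) / (11) = 0.593
Iteration 3:
  α = (-5 - (-4)·-0.407 - (-3)·0.593) / (11) = -0.441
  β = (-1 - (-1)·-0.441 - (1)·0.593) / (5) = -0.407
  γ = (7 - (3)·-0.441 - (-4)·-0.407) / (11) = 0.609
Change: (-0.059, 0.000, 0.016) → max |·| = 0.059

0.059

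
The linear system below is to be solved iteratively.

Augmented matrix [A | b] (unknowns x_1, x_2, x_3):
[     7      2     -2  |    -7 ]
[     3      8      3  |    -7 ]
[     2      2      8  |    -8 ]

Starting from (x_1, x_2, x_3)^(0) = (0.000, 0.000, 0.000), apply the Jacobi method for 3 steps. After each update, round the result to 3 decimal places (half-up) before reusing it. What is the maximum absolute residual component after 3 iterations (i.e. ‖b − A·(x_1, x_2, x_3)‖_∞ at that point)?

Iteration 1:
  x_1 = (-7 - (2)·0.000 - (-2)·0.000) / (7) = -1.000
  x_2 = (-7 - (3)·0.000 - (3)·0.000) / (8) = -0.875
  x_3 = (-8 - (2)·0.000 - (2)·0.000) / (8) = -1.000
Iteration 2:
  x_1 = (-7 - (2)·-0.875 - (-2)·-1.000) / (7) = -1.036
  x_2 = (-7 - (3)·-1.000 - (3)·-1.000) / (8) = -0.125
  x_3 = (-8 - (2)·-1.000 - (2)·-0.875) / (8) = -0.531
Iteration 3:
  x_1 = (-7 - (2)·-0.125 - (-2)·-0.531) / (7) = -1.116
  x_2 = (-7 - (3)·-1.036 - (3)·-0.531) / (8) = -0.287
  x_3 = (-8 - (2)·-1.036 - (2)·-0.125) / (8) = -0.710
Residual b − A·x = (-0.034, 0.774, 0.486); ∞-norm = 0.774

0.774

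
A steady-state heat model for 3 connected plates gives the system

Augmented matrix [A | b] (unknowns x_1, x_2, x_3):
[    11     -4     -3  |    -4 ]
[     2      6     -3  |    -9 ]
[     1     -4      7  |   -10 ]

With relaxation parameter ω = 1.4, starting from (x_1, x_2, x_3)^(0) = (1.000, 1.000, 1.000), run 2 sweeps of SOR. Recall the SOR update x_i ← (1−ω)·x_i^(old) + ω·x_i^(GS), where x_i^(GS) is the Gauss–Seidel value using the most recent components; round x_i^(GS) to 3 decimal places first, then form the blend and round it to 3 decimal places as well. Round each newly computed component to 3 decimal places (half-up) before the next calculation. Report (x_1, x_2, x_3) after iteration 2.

Iteration 1:
  x_1: GS value = (-4 - (-4)·1.000 - (-3)·1.000) / (11) = 0.273;  x_1 ← (1−ω)·1.000 + ω·0.273 = -0.018
  x_2: GS value = (-9 - (2)·-0.018 - (-3)·1.000) / (6) = -0.994;  x_2 ← (1−ω)·1.000 + ω·-0.994 = -1.792
  x_3: GS value = (-10 - (1)·-0.018 - (-4)·-1.792) / (7) = -2.450;  x_3 ← (1−ω)·1.000 + ω·-2.450 = -3.830
Iteration 2:
  x_1: GS value = (-4 - (-4)·-1.792 - (-3)·-3.830) / (11) = -2.060;  x_1 ← (1−ω)·-0.018 + ω·-2.060 = -2.877
  x_2: GS value = (-9 - (2)·-2.877 - (-3)·-3.830) / (6) = -2.456;  x_2 ← (1−ω)·-1.792 + ω·-2.456 = -2.722
  x_3: GS value = (-10 - (1)·-2.877 - (-4)·-2.722) / (7) = -2.573;  x_3 ← (1−ω)·-3.830 + ω·-2.573 = -2.070

(-2.877, -2.722, -2.070)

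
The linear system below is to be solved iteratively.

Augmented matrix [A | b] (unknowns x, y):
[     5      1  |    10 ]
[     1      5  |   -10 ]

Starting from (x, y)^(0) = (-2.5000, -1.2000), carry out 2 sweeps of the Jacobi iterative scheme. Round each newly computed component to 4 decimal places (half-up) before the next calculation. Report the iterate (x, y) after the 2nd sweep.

Iteration 1:
  x = (10 - (1)·-1.2000) / (5) = 2.2400
  y = (-10 - (1)·-2.5000) / (5) = -1.5000
Iteration 2:
  x = (10 - (1)·-1.5000) / (5) = 2.3000
  y = (-10 - (1)·2.2400) / (5) = -2.4480

(2.3000, -2.4480)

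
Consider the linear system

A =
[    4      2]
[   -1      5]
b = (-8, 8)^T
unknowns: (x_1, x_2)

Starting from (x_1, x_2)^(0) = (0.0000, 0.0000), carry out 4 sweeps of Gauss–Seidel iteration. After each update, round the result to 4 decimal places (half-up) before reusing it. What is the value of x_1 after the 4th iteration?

Iteration 1:
  x_1 = (-8 - (2)·0.0000) / (4) = -2.0000
  x_2 = (8 - (-1)·-2.0000) / (5) = 1.2000
Iteration 2:
  x_1 = (-8 - (2)·1.2000) / (4) = -2.6000
  x_2 = (8 - (-1)·-2.6000) / (5) = 1.0800
Iteration 3:
  x_1 = (-8 - (2)·1.0800) / (4) = -2.5400
  x_2 = (8 - (-1)·-2.5400) / (5) = 1.0920
Iteration 4:
  x_1 = (-8 - (2)·1.0920) / (4) = -2.5460
  x_2 = (8 - (-1)·-2.5460) / (5) = 1.0908

-2.5460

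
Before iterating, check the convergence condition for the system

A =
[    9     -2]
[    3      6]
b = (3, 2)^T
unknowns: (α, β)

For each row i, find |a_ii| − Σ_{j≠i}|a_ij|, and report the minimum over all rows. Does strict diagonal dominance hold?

3

row 1: |9| − (2) = 7
row 2: |6| − (3) = 3
minimum over rows = 3 → strictly diagonally dominant (convergence guaranteed)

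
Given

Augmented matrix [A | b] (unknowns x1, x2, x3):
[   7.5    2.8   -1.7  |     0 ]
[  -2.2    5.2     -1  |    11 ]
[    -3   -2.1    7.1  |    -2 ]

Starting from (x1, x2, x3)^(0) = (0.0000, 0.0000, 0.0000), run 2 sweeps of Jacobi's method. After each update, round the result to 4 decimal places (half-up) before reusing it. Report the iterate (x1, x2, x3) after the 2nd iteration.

Iteration 1:
  x1 = (0 - (2.8)·0.0000 - (-1.7)·0.0000) / (7.5) = 0.0000
  x2 = (11 - (-2.2)·0.0000 - (-1)·0.0000) / (5.2) = 2.1154
  x3 = (-2 - (-3)·0.0000 - (-2.1)·0.0000) / (7.1) = -0.2817
Iteration 2:
  x1 = (0 - (2.8)·2.1154 - (-1.7)·-0.2817) / (7.5) = -0.8536
  x2 = (11 - (-2.2)·0.0000 - (-1)·-0.2817) / (5.2) = 2.0612
  x3 = (-2 - (-3)·0.0000 - (-2.1)·2.1154) / (7.1) = 0.3440

(-0.8536, 2.0612, 0.3440)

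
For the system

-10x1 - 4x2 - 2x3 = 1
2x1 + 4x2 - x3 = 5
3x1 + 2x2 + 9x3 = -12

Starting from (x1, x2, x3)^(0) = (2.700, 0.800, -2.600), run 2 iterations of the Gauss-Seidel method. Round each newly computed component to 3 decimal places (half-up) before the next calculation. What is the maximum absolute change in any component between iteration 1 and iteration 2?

Iteration 1:
  x1 = (1 - (-4)·0.800 - (-2)·-2.600) / (-10) = 0.100
  x2 = (5 - (2)·0.100 - (-1)·-2.600) / (4) = 0.550
  x3 = (-12 - (3)·0.100 - (2)·0.550) / (9) = -1.489
Iteration 2:
  x1 = (1 - (-4)·0.550 - (-2)·-1.489) / (-10) = -0.022
  x2 = (5 - (2)·-0.022 - (-1)·-1.489) / (4) = 0.889
  x3 = (-12 - (3)·-0.022 - (2)·0.889) / (9) = -1.524
Change: (-0.122, 0.339, -0.035) → max |·| = 0.339

0.339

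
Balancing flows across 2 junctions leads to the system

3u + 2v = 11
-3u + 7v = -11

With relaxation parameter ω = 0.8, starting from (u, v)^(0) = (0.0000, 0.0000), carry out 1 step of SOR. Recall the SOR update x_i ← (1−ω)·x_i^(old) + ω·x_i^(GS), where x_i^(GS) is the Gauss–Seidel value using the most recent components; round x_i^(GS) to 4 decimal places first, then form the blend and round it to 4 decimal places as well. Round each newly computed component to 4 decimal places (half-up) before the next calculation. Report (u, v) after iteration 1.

(2.9334, -0.2514)

Iteration 1:
  u: GS value = (11 - (2)·0.0000) / (3) = 3.6667;  u ← (1−ω)·0.0000 + ω·3.6667 = 2.9334
  v: GS value = (-11 - (-3)·2.9334) / (7) = -0.3143;  v ← (1−ω)·0.0000 + ω·-0.3143 = -0.2514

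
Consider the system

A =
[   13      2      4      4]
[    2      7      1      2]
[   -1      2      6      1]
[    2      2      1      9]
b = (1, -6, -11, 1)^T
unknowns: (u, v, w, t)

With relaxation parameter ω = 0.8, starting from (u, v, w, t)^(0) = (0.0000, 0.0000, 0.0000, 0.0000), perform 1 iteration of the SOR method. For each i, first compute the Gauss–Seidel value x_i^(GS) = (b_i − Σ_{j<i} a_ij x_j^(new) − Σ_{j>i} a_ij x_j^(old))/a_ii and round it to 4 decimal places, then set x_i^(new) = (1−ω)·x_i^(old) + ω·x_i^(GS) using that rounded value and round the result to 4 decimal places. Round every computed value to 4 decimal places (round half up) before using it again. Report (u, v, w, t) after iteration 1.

(0.0615, -0.6998, -1.2718, 0.3154)

Iteration 1:
  u: GS value = (1 - (2)·0.0000 - (4)·0.0000 - (4)·0.0000) / (13) = 0.0769;  u ← (1−ω)·0.0000 + ω·0.0769 = 0.0615
  v: GS value = (-6 - (2)·0.0615 - (1)·0.0000 - (2)·0.0000) / (7) = -0.8747;  v ← (1−ω)·0.0000 + ω·-0.8747 = -0.6998
  w: GS value = (-11 - (-1)·0.0615 - (2)·-0.6998 - (1)·0.0000) / (6) = -1.5898;  w ← (1−ω)·0.0000 + ω·-1.5898 = -1.2718
  t: GS value = (1 - (2)·0.0615 - (2)·-0.6998 - (1)·-1.2718) / (9) = 0.3943;  t ← (1−ω)·0.0000 + ω·0.3943 = 0.3154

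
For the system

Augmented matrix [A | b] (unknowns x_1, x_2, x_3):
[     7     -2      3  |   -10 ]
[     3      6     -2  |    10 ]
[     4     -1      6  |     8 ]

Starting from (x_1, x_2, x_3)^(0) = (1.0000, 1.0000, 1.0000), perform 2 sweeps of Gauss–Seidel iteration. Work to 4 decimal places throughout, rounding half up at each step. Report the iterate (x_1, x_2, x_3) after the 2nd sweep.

Iteration 1:
  x_1 = (-10 - (-2)·1.0000 - (3)·1.0000) / (7) = -1.5714
  x_2 = (10 - (3)·-1.5714 - (-2)·1.0000) / (6) = 2.7857
  x_3 = (8 - (4)·-1.5714 - (-1)·2.7857) / (6) = 2.8452
Iteration 2:
  x_1 = (-10 - (-2)·2.7857 - (3)·2.8452) / (7) = -1.8520
  x_2 = (10 - (3)·-1.8520 - (-2)·2.8452) / (6) = 3.5411
  x_3 = (8 - (4)·-1.8520 - (-1)·3.5411) / (6) = 3.1582

(-1.8520, 3.5411, 3.1582)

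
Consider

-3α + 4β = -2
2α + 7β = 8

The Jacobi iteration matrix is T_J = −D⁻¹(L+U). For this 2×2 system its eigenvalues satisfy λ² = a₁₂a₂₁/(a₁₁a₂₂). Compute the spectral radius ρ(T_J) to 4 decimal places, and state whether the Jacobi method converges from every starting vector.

0.6172

a₁₂a₂₁/(a₁₁a₂₂) = (4)·(2) / ((-3)·(7)) = -0.380952
ρ = √|-0.380952| = √0.380952 = 0.6172
ρ < 1, so Jacobi converges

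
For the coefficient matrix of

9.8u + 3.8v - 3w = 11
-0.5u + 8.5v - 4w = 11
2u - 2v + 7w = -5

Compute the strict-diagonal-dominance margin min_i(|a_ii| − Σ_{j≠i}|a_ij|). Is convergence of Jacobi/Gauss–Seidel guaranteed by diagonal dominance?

row 1: |9.8| − (3.8+3) = 3
row 2: |8.5| − (0.5+4) = 4
row 3: |7| − (2+2) = 3
minimum over rows = 3 → strictly diagonally dominant (convergence guaranteed)

3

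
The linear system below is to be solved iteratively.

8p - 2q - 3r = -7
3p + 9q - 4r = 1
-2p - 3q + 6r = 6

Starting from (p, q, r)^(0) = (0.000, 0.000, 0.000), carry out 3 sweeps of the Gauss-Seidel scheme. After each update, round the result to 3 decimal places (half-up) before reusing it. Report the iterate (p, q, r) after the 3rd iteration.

(-0.265, 0.727, 1.275)

Iteration 1:
  p = (-7 - (-2)·0.000 - (-3)·0.000) / (8) = -0.875
  q = (1 - (3)·-0.875 - (-4)·0.000) / (9) = 0.403
  r = (6 - (-2)·-0.875 - (-3)·0.403) / (6) = 0.910
Iteration 2:
  p = (-7 - (-2)·0.403 - (-3)·0.910) / (8) = -0.433
  q = (1 - (3)·-0.433 - (-4)·0.910) / (9) = 0.660
  r = (6 - (-2)·-0.433 - (-3)·0.660) / (6) = 1.186
Iteration 3:
  p = (-7 - (-2)·0.660 - (-3)·1.186) / (8) = -0.265
  q = (1 - (3)·-0.265 - (-4)·1.186) / (9) = 0.727
  r = (6 - (-2)·-0.265 - (-3)·0.727) / (6) = 1.275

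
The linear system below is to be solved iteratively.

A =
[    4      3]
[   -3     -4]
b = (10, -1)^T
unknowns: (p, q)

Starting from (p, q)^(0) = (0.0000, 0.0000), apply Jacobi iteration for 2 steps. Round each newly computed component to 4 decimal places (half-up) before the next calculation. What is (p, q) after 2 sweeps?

Iteration 1:
  p = (10 - (3)·0.0000) / (4) = 2.5000
  q = (-1 - (-3)·0.0000) / (-4) = 0.2500
Iteration 2:
  p = (10 - (3)·0.2500) / (4) = 2.3125
  q = (-1 - (-3)·2.5000) / (-4) = -1.6250

(2.3125, -1.6250)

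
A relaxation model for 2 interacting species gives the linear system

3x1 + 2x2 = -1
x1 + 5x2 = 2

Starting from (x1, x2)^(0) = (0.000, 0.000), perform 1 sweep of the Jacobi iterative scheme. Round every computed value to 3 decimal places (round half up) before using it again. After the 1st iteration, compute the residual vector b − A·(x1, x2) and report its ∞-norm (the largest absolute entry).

0.801

Iteration 1:
  x1 = (-1 - (2)·0.000) / (3) = -0.333
  x2 = (2 - (1)·0.000) / (5) = 0.400
Residual b − A·x = (-0.801, 0.333); ∞-norm = 0.801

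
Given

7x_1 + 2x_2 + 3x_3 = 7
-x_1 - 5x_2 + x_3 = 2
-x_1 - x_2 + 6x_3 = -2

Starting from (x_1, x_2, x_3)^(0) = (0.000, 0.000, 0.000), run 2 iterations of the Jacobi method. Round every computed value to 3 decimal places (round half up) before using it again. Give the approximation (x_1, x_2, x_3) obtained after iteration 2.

(1.257, -0.667, -0.233)

Iteration 1:
  x_1 = (7 - (2)·0.000 - (3)·0.000) / (7) = 1.000
  x_2 = (2 - (-1)·0.000 - (1)·0.000) / (-5) = -0.400
  x_3 = (-2 - (-1)·0.000 - (-1)·0.000) / (6) = -0.333
Iteration 2:
  x_1 = (7 - (2)·-0.400 - (3)·-0.333) / (7) = 1.257
  x_2 = (2 - (-1)·1.000 - (1)·-0.333) / (-5) = -0.667
  x_3 = (-2 - (-1)·1.000 - (-1)·-0.400) / (6) = -0.233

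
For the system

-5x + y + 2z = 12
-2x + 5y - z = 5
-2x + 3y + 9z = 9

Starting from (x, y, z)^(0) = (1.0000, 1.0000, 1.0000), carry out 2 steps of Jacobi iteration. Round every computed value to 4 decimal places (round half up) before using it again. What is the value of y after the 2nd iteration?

0.4578

Iteration 1:
  x = (12 - (1)·1.0000 - (2)·1.0000) / (-5) = -1.8000
  y = (5 - (-2)·1.0000 - (-1)·1.0000) / (5) = 1.6000
  z = (9 - (-2)·1.0000 - (3)·1.0000) / (9) = 0.8889
Iteration 2:
  x = (12 - (1)·1.6000 - (2)·0.8889) / (-5) = -1.7244
  y = (5 - (-2)·-1.8000 - (-1)·0.8889) / (5) = 0.4578
  z = (9 - (-2)·-1.8000 - (3)·1.6000) / (9) = 0.0667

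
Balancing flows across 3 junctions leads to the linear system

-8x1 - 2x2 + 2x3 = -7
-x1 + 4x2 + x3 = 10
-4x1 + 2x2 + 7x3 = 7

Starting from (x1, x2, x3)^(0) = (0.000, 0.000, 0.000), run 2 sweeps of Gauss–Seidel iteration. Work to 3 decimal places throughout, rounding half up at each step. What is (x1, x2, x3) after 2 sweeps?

(0.376, 2.413, 0.525)

Iteration 1:
  x1 = (-7 - (-2)·0.000 - (2)·0.000) / (-8) = 0.875
  x2 = (10 - (-1)·0.875 - (1)·0.000) / (4) = 2.719
  x3 = (7 - (-4)·0.875 - (2)·2.719) / (7) = 0.723
Iteration 2:
  x1 = (-7 - (-2)·2.719 - (2)·0.723) / (-8) = 0.376
  x2 = (10 - (-1)·0.376 - (1)·0.723) / (4) = 2.413
  x3 = (7 - (-4)·0.376 - (2)·2.413) / (7) = 0.525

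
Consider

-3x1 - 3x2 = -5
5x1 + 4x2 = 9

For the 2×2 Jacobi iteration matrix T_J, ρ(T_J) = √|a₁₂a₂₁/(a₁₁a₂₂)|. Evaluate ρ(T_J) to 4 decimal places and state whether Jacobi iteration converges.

a₁₂a₂₁/(a₁₁a₂₂) = (-3)·(5) / ((-3)·(4)) = 1.250000
ρ = √|1.250000| = √1.250000 = 1.1180
ρ > 1, so Jacobi diverges

1.1180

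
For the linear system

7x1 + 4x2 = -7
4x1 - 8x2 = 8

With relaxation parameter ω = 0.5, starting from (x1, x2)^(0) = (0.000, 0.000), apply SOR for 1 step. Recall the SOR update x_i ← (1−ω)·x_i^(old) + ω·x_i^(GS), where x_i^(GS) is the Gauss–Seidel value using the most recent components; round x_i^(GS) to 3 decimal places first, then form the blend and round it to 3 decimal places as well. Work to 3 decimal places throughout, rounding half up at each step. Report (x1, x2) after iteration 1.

Iteration 1:
  x1: GS value = (-7 - (4)·0.000) / (7) = -1.000;  x1 ← (1−ω)·0.000 + ω·-1.000 = -0.500
  x2: GS value = (8 - (4)·-0.500) / (-8) = -1.250;  x2 ← (1−ω)·0.000 + ω·-1.250 = -0.625

(-0.500, -0.625)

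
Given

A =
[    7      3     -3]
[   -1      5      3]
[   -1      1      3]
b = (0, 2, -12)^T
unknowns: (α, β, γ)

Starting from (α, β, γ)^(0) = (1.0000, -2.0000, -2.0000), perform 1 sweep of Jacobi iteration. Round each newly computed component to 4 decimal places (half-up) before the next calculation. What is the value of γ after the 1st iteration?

-3.0000

Iteration 1:
  α = (0 - (3)·-2.0000 - (-3)·-2.0000) / (7) = 0.0000
  β = (2 - (-1)·1.0000 - (3)·-2.0000) / (5) = 1.8000
  γ = (-12 - (-1)·1.0000 - (1)·-2.0000) / (3) = -3.0000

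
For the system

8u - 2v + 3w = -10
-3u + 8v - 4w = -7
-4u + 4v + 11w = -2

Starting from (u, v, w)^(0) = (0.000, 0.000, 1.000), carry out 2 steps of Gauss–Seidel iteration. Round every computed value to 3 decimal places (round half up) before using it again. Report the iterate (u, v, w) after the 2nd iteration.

Iteration 1:
  u = (-10 - (-2)·0.000 - (3)·1.000) / (8) = -1.625
  v = (-7 - (-3)·-1.625 - (-4)·1.000) / (8) = -0.984
  w = (-2 - (-4)·-1.625 - (4)·-0.984) / (11) = -0.415
Iteration 2:
  u = (-10 - (-2)·-0.984 - (3)·-0.415) / (8) = -1.340
  v = (-7 - (-3)·-1.340 - (-4)·-0.415) / (8) = -1.585
  w = (-2 - (-4)·-1.340 - (4)·-1.585) / (11) = -0.093

(-1.340, -1.585, -0.093)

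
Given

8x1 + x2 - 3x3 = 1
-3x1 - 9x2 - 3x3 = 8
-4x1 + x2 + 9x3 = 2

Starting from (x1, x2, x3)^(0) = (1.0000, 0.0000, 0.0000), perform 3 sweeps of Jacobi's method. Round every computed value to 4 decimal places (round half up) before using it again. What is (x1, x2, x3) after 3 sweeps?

(0.4242, -1.2027, 0.5849)

Iteration 1:
  x1 = (1 - (1)·0.0000 - (-3)·0.0000) / (8) = 0.1250
  x2 = (8 - (-3)·1.0000 - (-3)·0.0000) / (-9) = -1.2222
  x3 = (2 - (-4)·1.0000 - (1)·0.0000) / (9) = 0.6667
Iteration 2:
  x1 = (1 - (1)·-1.2222 - (-3)·0.6667) / (8) = 0.5278
  x2 = (8 - (-3)·0.1250 - (-3)·0.6667) / (-9) = -1.1528
  x3 = (2 - (-4)·0.1250 - (1)·-1.2222) / (9) = 0.4136
Iteration 3:
  x1 = (1 - (1)·-1.1528 - (-3)·0.4136) / (8) = 0.4242
  x2 = (8 - (-3)·0.5278 - (-3)·0.4136) / (-9) = -1.2027
  x3 = (2 - (-4)·0.5278 - (1)·-1.1528) / (9) = 0.5849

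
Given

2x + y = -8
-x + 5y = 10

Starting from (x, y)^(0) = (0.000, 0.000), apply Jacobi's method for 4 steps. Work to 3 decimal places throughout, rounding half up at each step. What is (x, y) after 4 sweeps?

Iteration 1:
  x = (-8 - (1)·0.000) / (2) = -4.000
  y = (10 - (-1)·0.000) / (5) = 2.000
Iteration 2:
  x = (-8 - (1)·2.000) / (2) = -5.000
  y = (10 - (-1)·-4.000) / (5) = 1.200
Iteration 3:
  x = (-8 - (1)·1.200) / (2) = -4.600
  y = (10 - (-1)·-5.000) / (5) = 1.000
Iteration 4:
  x = (-8 - (1)·1.000) / (2) = -4.500
  y = (10 - (-1)·-4.600) / (5) = 1.080

(-4.500, 1.080)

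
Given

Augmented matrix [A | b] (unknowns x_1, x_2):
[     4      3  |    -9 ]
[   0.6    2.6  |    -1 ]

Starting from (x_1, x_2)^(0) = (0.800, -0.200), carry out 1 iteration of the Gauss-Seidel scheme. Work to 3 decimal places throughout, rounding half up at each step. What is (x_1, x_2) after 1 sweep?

Iteration 1:
  x_1 = (-9 - (3)·-0.200) / (4) = -2.100
  x_2 = (-1 - (0.6)·-2.100) / (2.6) = 0.100

(-2.100, 0.100)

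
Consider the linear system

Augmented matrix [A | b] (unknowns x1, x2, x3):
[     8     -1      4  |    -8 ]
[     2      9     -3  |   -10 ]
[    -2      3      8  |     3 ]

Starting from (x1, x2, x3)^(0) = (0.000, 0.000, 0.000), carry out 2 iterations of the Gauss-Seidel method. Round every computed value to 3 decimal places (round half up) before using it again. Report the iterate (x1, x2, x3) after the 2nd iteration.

(-1.340, -0.661, 0.288)

Iteration 1:
  x1 = (-8 - (-1)·0.000 - (4)·0.000) / (8) = -1.000
  x2 = (-10 - (2)·-1.000 - (-3)·0.000) / (9) = -0.889
  x3 = (3 - (-2)·-1.000 - (3)·-0.889) / (8) = 0.458
Iteration 2:
  x1 = (-8 - (-1)·-0.889 - (4)·0.458) / (8) = -1.340
  x2 = (-10 - (2)·-1.340 - (-3)·0.458) / (9) = -0.661
  x3 = (3 - (-2)·-1.340 - (3)·-0.661) / (8) = 0.288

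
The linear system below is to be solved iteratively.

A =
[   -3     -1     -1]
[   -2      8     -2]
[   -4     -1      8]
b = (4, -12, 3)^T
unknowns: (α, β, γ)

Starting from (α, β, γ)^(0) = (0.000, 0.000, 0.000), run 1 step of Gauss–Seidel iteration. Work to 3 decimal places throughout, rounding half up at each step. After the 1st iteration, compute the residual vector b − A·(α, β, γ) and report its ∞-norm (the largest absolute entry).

Iteration 1:
  α = (4 - (-1)·0.000 - (-1)·0.000) / (-3) = -1.333
  β = (-12 - (-2)·-1.333 - (-2)·0.000) / (8) = -1.833
  γ = (3 - (-4)·-1.333 - (-1)·-1.833) / (8) = -0.521
Residual b − A·x = (-2.353, -1.044, 0.003); ∞-norm = 2.353

2.353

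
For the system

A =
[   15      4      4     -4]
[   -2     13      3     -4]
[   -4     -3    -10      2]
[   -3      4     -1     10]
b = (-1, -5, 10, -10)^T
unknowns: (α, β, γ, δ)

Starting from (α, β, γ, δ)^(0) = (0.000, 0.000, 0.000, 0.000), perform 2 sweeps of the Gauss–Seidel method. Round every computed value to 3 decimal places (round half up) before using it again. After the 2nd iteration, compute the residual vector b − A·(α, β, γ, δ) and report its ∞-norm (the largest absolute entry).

Iteration 1:
  α = (-1 - (4)·0.000 - (4)·0.000 - (-4)·0.000) / (15) = -0.067
  β = (-5 - (-2)·-0.067 - (3)·0.000 - (-4)·0.000) / (13) = -0.395
  γ = (10 - (-4)·-0.067 - (-3)·-0.395 - (2)·0.000) / (-10) = -0.855
  δ = (-10 - (-3)·-0.067 - (4)·-0.395 - (-1)·-0.855) / (10) = -0.948
Iteration 2:
  α = (-1 - (4)·-0.395 - (4)·-0.855 - (-4)·-0.948) / (15) = 0.014
  β = (-5 - (-2)·0.014 - (3)·-0.855 - (-4)·-0.948) / (13) = -0.477
  γ = (10 - (-4)·0.014 - (-3)·-0.477 - (2)·-0.948) / (-10) = -1.052
  δ = (-10 - (-3)·0.014 - (4)·-0.477 - (-1)·-1.052) / (10) = -0.910
Residual b − A·x = (1.266, 0.745, -0.075, -0.002); ∞-norm = 1.266

1.266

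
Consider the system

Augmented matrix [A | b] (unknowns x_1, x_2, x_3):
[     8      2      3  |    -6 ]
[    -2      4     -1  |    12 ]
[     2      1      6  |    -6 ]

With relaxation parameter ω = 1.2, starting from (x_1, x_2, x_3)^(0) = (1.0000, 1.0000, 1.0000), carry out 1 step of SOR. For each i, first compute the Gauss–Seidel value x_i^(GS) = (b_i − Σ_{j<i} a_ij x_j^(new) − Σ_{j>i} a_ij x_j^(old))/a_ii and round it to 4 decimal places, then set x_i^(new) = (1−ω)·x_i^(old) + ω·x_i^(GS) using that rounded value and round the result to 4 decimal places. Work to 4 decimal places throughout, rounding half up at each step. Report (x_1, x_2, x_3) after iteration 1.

Iteration 1:
  x_1: GS value = (-6 - (2)·1.0000 - (3)·1.0000) / (8) = -1.3750;  x_1 ← (1−ω)·1.0000 + ω·-1.3750 = -1.8500
  x_2: GS value = (12 - (-2)·-1.8500 - (-1)·1.0000) / (4) = 2.3250;  x_2 ← (1−ω)·1.0000 + ω·2.3250 = 2.5900
  x_3: GS value = (-6 - (2)·-1.8500 - (1)·2.5900) / (6) = -0.8150;  x_3 ← (1−ω)·1.0000 + ω·-0.8150 = -1.1780

(-1.8500, 2.5900, -1.1780)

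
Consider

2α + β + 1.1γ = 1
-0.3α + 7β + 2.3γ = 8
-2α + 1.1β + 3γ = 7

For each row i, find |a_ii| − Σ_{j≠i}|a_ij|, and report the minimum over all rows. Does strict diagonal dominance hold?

-0.1

row 1: |2| − (1+1.1) = -0.1
row 2: |7| − (0.3+2.3) = 4.4
row 3: |3| − (2+1.1) = -0.1
minimum over rows = -0.1 → not strictly diagonally dominant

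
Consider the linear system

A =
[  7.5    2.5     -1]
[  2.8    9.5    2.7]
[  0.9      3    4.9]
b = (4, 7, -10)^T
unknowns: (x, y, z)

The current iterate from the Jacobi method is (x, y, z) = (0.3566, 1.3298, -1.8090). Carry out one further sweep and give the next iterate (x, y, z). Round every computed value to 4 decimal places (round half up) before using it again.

One sweep:
  x = (4 - (2.5)·1.3298 - (-1)·-1.8090) / (7.5) = -0.1511
  y = (7 - (2.8)·0.3566 - (2.7)·-1.8090) / (9.5) = 1.1459
  z = (-10 - (0.9)·0.3566 - (3)·1.3298) / (4.9) = -2.9205

(-0.1511, 1.1459, -2.9205)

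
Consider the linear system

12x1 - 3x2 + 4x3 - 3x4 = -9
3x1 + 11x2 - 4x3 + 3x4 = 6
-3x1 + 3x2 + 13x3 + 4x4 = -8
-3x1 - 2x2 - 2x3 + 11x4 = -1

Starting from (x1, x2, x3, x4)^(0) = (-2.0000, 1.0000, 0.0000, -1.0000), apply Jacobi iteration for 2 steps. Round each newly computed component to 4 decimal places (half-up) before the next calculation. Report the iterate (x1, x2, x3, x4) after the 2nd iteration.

Iteration 1:
  x1 = (-9 - (-3)·1.0000 - (4)·0.0000 - (-3)·-1.0000) / (12) = -0.7500
  x2 = (6 - (3)·-2.0000 - (-4)·0.0000 - (3)·-1.0000) / (11) = 1.3636
  x3 = (-8 - (-3)·-2.0000 - (3)·1.0000 - (4)·-1.0000) / (13) = -1.0000
  x4 = (-1 - (-3)·-2.0000 - (-2)·1.0000 - (-2)·0.0000) / (11) = -0.4545
Iteration 2:
  x1 = (-9 - (-3)·1.3636 - (4)·-1.0000 - (-3)·-0.4545) / (12) = -0.1894
  x2 = (6 - (3)·-0.7500 - (-4)·-1.0000 - (3)·-0.4545) / (11) = 0.5103
  x3 = (-8 - (-3)·-0.7500 - (3)·1.3636 - (4)·-0.4545) / (13) = -0.9633
  x4 = (-1 - (-3)·-0.7500 - (-2)·1.3636 - (-2)·-1.0000) / (11) = -0.2293

(-0.1894, 0.5103, -0.9633, -0.2293)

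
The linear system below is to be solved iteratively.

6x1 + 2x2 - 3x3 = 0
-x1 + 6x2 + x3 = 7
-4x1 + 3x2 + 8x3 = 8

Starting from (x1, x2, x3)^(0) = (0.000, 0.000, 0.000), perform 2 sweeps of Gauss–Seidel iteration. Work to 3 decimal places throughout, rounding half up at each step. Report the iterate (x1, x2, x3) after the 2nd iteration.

Iteration 1:
  x1 = (0 - (2)·0.000 - (-3)·0.000) / (6) = 0.000
  x2 = (7 - (-1)·0.000 - (1)·0.000) / (6) = 1.167
  x3 = (8 - (-4)·0.000 - (3)·1.167) / (8) = 0.562
Iteration 2:
  x1 = (0 - (2)·1.167 - (-3)·0.562) / (6) = -0.108
  x2 = (7 - (-1)·-0.108 - (1)·0.562) / (6) = 1.055
  x3 = (8 - (-4)·-0.108 - (3)·1.055) / (8) = 0.550

(-0.108, 1.055, 0.550)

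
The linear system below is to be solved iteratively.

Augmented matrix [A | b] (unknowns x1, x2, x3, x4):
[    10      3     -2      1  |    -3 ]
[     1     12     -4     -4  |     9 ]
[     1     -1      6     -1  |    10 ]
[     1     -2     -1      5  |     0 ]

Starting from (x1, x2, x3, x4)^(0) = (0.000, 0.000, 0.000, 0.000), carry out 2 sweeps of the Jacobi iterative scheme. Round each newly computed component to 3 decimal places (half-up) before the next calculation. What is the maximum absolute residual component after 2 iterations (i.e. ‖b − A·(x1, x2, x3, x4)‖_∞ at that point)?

3.360

Iteration 1:
  x1 = (-3 - (3)·0.000 - (-2)·0.000 - (1)·0.000) / (10) = -0.300
  x2 = (9 - (1)·0.000 - (-4)·0.000 - (-4)·0.000) / (12) = 0.750
  x3 = (10 - (1)·0.000 - (-1)·0.000 - (-1)·0.000) / (6) = 1.667
  x4 = (0 - (1)·0.000 - (-2)·0.000 - (-1)·0.000) / (5) = 0.000
Iteration 2:
  x1 = (-3 - (3)·0.750 - (-2)·1.667 - (1)·0.000) / (10) = -0.192
  x2 = (9 - (1)·-0.300 - (-4)·1.667 - (-4)·0.000) / (12) = 1.331
  x3 = (10 - (1)·-0.300 - (-1)·0.750 - (-1)·0.000) / (6) = 1.842
  x4 = (0 - (1)·-0.300 - (-2)·0.750 - (-1)·1.667) / (5) = 0.693
Residual b − A·x = (-2.082, 3.360, 1.164, 1.231); ∞-norm = 3.360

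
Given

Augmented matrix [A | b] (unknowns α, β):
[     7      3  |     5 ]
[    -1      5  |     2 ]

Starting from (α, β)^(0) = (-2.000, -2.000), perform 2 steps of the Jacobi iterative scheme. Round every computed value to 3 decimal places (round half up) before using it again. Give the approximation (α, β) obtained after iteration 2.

(0.714, 0.714)

Iteration 1:
  α = (5 - (3)·-2.000) / (7) = 1.571
  β = (2 - (-1)·-2.000) / (5) = 0.000
Iteration 2:
  α = (5 - (3)·0.000) / (7) = 0.714
  β = (2 - (-1)·1.571) / (5) = 0.714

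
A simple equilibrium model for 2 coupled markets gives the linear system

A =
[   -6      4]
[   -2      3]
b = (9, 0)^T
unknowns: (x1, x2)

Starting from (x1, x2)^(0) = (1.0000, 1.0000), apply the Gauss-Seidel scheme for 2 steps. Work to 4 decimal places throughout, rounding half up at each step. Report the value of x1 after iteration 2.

-1.8703

Iteration 1:
  x1 = (9 - (4)·1.0000) / (-6) = -0.8333
  x2 = (0 - (-2)·-0.8333) / (3) = -0.5555
Iteration 2:
  x1 = (9 - (4)·-0.5555) / (-6) = -1.8703
  x2 = (0 - (-2)·-1.8703) / (3) = -1.2469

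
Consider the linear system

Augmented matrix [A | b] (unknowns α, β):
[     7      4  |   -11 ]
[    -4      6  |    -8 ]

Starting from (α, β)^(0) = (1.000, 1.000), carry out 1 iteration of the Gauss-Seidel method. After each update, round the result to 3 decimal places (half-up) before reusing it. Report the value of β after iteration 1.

Iteration 1:
  α = (-11 - (4)·1.000) / (7) = -2.143
  β = (-8 - (-4)·-2.143) / (6) = -2.762

-2.762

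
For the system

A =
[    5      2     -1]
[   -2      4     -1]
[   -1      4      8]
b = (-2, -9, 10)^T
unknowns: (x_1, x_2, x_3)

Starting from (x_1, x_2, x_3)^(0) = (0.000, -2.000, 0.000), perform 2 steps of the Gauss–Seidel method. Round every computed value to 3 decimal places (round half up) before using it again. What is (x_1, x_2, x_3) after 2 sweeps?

Iteration 1:
  x_1 = (-2 - (2)·-2.000 - (-1)·0.000) / (5) = 0.400
  x_2 = (-9 - (-2)·0.400 - (-1)·0.000) / (4) = -2.050
  x_3 = (10 - (-1)·0.400 - (4)·-2.050) / (8) = 2.325
Iteration 2:
  x_1 = (-2 - (2)·-2.050 - (-1)·2.325) / (5) = 0.885
  x_2 = (-9 - (-2)·0.885 - (-1)·2.325) / (4) = -1.226
  x_3 = (10 - (-1)·0.885 - (4)·-1.226) / (8) = 1.974

(0.885, -1.226, 1.974)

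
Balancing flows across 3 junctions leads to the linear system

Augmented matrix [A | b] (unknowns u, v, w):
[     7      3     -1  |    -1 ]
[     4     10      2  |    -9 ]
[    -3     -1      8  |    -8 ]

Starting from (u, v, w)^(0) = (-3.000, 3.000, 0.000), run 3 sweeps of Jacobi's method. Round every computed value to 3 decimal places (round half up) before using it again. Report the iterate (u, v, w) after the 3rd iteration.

(-0.366, -0.392, -1.193)

Iteration 1:
  u = (-1 - (3)·3.000 - (-1)·0.000) / (7) = -1.429
  v = (-9 - (4)·-3.000 - (2)·0.000) / (10) = 0.300
  w = (-8 - (-3)·-3.000 - (-1)·3.000) / (8) = -1.750
Iteration 2:
  u = (-1 - (3)·0.300 - (-1)·-1.750) / (7) = -0.521
  v = (-9 - (4)·-1.429 - (2)·-1.750) / (10) = 0.022
  w = (-8 - (-3)·-1.429 - (-1)·0.300) / (8) = -1.498
Iteration 3:
  u = (-1 - (3)·0.022 - (-1)·-1.498) / (7) = -0.366
  v = (-9 - (4)·-0.521 - (2)·-1.498) / (10) = -0.392
  w = (-8 - (-3)·-0.521 - (-1)·0.022) / (8) = -1.193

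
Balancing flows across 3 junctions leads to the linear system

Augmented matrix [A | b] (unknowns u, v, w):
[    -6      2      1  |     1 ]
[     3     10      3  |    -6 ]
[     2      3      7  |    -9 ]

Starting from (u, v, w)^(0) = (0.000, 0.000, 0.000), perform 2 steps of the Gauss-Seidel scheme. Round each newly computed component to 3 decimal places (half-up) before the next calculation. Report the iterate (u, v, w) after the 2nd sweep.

(-0.517, -0.144, -1.076)

Iteration 1:
  u = (1 - (2)·0.000 - (1)·0.000) / (-6) = -0.167
  v = (-6 - (3)·-0.167 - (3)·0.000) / (10) = -0.550
  w = (-9 - (2)·-0.167 - (3)·-0.550) / (7) = -1.002
Iteration 2:
  u = (1 - (2)·-0.550 - (1)·-1.002) / (-6) = -0.517
  v = (-6 - (3)·-0.517 - (3)·-1.002) / (10) = -0.144
  w = (-9 - (2)·-0.517 - (3)·-0.144) / (7) = -1.076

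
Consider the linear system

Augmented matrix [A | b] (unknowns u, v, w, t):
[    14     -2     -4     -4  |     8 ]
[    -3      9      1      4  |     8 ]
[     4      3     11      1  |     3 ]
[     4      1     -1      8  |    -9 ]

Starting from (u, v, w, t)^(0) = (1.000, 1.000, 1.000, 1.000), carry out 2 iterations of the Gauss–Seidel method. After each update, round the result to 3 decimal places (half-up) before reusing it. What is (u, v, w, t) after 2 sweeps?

(-0.011, 1.796, -0.038, -1.349)

Iteration 1:
  u = (8 - (-2)·1.000 - (-4)·1.000 - (-4)·1.000) / (14) = 1.286
  v = (8 - (-3)·1.286 - (1)·1.000 - (4)·1.000) / (9) = 0.762
  w = (3 - (4)·1.286 - (3)·0.762 - (1)·1.000) / (11) = -0.494
  t = (-9 - (4)·1.286 - (1)·0.762 - (-1)·-0.494) / (8) = -1.925
Iteration 2:
  u = (8 - (-2)·0.762 - (-4)·-0.494 - (-4)·-1.925) / (14) = -0.011
  v = (8 - (-3)·-0.011 - (1)·-0.494 - (4)·-1.925) / (9) = 1.796
  w = (3 - (4)·-0.011 - (3)·1.796 - (1)·-1.925) / (11) = -0.038
  t = (-9 - (4)·-0.011 - (1)·1.796 - (-1)·-0.038) / (8) = -1.349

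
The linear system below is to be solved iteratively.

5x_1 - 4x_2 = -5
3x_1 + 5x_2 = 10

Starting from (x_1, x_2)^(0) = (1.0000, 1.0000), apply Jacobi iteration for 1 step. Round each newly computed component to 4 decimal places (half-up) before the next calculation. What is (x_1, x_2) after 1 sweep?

(-0.2000, 1.4000)

Iteration 1:
  x_1 = (-5 - (-4)·1.0000) / (5) = -0.2000
  x_2 = (10 - (3)·1.0000) / (5) = 1.4000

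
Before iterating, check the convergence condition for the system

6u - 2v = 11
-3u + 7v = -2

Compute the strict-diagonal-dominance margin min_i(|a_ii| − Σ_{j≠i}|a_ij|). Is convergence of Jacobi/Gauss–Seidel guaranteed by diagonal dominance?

row 1: |6| − (2) = 4
row 2: |7| − (3) = 4
minimum over rows = 4 → strictly diagonally dominant (convergence guaranteed)

4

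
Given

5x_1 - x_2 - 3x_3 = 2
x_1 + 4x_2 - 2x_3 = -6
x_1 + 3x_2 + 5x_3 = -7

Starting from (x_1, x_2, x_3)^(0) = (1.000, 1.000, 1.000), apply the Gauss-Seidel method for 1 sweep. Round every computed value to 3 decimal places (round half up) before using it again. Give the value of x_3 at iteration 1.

-0.860

Iteration 1:
  x_1 = (2 - (-1)·1.000 - (-3)·1.000) / (5) = 1.200
  x_2 = (-6 - (1)·1.200 - (-2)·1.000) / (4) = -1.300
  x_3 = (-7 - (1)·1.200 - (3)·-1.300) / (5) = -0.860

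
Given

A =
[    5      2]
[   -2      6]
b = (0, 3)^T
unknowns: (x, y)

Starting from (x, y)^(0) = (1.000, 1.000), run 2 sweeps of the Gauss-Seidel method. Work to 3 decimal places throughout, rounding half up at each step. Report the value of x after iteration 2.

Iteration 1:
  x = (0 - (2)·1.000) / (5) = -0.400
  y = (3 - (-2)·-0.400) / (6) = 0.367
Iteration 2:
  x = (0 - (2)·0.367) / (5) = -0.147
  y = (3 - (-2)·-0.147) / (6) = 0.451

-0.147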